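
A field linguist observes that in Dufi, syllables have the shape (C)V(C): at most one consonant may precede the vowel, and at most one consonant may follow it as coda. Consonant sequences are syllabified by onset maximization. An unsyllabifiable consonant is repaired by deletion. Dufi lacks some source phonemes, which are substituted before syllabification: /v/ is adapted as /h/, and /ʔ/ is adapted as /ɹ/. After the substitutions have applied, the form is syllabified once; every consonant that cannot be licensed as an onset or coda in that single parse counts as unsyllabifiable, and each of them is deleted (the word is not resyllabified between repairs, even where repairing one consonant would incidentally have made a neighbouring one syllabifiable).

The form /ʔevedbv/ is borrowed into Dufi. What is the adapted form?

Substitution: /ʔ/ → /ɹ/, /v/ → /h/, giving /ɹehedbh/.
The consonants /b/, /h/ cannot be parsed into a legal (C)V(C) syllable (at most one coda consonant is licensed; onsets are limited to one consonant).
Each unlicensed consonant is deleted: /b/, /h/.

ɹehed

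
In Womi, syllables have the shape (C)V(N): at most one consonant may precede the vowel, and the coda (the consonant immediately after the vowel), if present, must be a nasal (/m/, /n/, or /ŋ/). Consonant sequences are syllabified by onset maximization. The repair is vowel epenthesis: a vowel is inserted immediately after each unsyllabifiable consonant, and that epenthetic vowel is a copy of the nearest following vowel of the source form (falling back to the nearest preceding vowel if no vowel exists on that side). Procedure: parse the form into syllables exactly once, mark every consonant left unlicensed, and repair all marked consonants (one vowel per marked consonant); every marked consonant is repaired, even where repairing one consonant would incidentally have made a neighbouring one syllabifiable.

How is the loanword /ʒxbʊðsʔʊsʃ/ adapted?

ʒʊxʊbʊðʊsʊʔʊsʊʃʊ

The consonants /ʒ/, /x/, /ð/, /s/, /s/, /ʃ/ cannot be parsed into a legal (C)V(N) syllable (only a nasal (/m/, /n/, or /ŋ/) is licensed in coda position; onsets are limited to one consonant).
Inserting the epenthetic vowel yields /ʒ/ → /ʒʊ/, /x/ → /xʊ/, /ð/ → /ðʊ/, /s/ → /sʊ/, /s/ → /sʊ/, /ʃ/ → /ʃʊ/.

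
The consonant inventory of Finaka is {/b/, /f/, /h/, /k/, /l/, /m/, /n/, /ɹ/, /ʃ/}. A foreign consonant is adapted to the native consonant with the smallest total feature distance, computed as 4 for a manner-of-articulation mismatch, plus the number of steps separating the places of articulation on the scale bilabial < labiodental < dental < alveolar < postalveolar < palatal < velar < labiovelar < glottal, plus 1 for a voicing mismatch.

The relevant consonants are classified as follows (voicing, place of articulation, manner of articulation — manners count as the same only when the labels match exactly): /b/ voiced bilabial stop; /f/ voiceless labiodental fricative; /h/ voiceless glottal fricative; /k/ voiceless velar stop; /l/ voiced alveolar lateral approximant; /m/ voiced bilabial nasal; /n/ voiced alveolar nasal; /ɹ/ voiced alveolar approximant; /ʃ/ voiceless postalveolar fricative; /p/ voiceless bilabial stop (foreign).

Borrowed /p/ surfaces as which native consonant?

b

/b/ is closest: same manner (stop), place distance 0 (bilabial→bilabial), voicing differs (+1); total 1. Next closest is /f/ at distance 5.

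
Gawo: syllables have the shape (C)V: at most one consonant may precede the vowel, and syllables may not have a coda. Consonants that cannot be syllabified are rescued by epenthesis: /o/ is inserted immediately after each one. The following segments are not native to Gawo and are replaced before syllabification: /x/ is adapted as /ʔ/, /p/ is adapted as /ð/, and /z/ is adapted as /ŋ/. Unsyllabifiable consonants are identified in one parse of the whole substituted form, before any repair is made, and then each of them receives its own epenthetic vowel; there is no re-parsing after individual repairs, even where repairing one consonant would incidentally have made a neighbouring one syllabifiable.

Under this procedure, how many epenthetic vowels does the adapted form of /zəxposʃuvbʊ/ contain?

3

After substitution the input is /ŋəʔðosʃuvbʊ/.
The unsyllabifiable consonants are /ʔ/, /s/, /v/; each receives one epenthetic vowel.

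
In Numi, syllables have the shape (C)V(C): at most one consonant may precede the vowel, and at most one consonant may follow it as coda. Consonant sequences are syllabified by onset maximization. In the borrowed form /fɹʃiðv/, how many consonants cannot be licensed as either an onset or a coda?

3

Syllabifying with onset maximization leaves /f/, /ɹ/, /v/ stranded (at most one coda consonant is licensed; onsets are limited to one consonant).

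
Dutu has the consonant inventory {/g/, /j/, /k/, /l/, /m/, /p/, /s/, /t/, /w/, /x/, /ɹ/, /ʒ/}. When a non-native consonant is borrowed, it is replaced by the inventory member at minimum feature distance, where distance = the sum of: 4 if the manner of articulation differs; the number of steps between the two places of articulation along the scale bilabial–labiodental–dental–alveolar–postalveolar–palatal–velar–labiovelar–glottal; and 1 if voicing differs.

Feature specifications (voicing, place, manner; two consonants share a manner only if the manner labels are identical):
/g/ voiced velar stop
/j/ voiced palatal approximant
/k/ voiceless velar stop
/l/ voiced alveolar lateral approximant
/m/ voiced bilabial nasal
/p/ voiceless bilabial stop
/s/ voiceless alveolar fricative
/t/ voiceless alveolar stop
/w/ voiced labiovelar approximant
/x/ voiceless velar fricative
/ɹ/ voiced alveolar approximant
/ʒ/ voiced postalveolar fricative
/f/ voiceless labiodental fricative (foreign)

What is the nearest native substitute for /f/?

s

/s/ is closest: same manner (fricative), place distance 2 (labiodental→alveolar), same voicing; total 2. Next closest is /ʒ/ at distance 4.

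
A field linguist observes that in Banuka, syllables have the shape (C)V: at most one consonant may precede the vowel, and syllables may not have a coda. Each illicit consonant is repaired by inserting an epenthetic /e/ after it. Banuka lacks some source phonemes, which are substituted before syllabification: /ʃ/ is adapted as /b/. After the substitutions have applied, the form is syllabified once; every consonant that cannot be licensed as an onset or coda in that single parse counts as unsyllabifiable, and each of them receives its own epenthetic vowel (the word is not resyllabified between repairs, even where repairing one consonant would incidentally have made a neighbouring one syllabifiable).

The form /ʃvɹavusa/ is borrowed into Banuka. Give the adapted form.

Substitution: /ʃ/ → /b/, giving /bvɹavusa/.
The consonants /b/, /v/ cannot be parsed into a legal (C)V syllable (no codas are permitted; onsets are limited to one consonant).
Each unlicensed consonant becomes the onset of a new syllable: /b/ → /be/, /v/ → /ve/.

beveɹavusa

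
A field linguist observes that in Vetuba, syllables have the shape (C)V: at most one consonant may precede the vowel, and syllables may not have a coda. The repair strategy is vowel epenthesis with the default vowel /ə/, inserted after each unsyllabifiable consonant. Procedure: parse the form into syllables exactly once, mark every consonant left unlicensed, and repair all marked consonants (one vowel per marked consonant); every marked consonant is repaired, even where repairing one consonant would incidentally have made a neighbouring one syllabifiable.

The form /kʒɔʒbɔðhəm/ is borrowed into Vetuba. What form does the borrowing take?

The consonants /k/, /ʒ/, /ð/, /m/ cannot be parsed into a legal (C)V syllable (no codas are permitted; onsets are limited to one consonant).
Each unlicensed consonant becomes the onset of a new syllable: /k/ → /kə/, /ʒ/ → /ʒə/, /ð/ → /ðə/, /m/ → /mə/.

kəʒɔʒəbɔðəhəmə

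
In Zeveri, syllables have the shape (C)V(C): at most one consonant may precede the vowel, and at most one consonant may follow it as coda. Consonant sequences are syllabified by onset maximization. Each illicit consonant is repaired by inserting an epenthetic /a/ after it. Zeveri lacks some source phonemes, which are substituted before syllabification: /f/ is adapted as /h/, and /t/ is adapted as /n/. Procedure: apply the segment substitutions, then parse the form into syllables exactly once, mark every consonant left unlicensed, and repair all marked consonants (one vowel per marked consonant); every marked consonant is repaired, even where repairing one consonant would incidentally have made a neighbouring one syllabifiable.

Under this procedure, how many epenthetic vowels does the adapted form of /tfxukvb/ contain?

After substitution the input is /nhxukvb/.
The unsyllabifiable consonants are /n/, /h/, /v/, /b/; each receives one epenthetic vowel.

4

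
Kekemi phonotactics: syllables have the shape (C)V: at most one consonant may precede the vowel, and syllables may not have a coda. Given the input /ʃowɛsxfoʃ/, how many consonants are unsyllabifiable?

Under (C)V, the unsyllabifiable consonants are /s/, /x/, /ʃ/ (no codas are permitted; onsets are limited to one consonant).

3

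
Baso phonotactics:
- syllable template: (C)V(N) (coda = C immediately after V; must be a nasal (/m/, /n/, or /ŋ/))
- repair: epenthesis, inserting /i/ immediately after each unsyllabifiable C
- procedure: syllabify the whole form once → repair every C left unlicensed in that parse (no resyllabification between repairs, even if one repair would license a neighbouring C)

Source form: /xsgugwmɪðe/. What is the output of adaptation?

xisigugiwimɪðe

Under (C)V(N), the unsyllabifiable consonants are /x/, /s/, /g/, /w/ (only a nasal (/m/, /n/, or /ŋ/) is licensed in coda position; onsets are limited to one consonant).
Each unlicensed consonant becomes the onset of a new syllable: /x/ → /xi/, /s/ → /si/, /g/ → /gi/, /w/ → /wi/.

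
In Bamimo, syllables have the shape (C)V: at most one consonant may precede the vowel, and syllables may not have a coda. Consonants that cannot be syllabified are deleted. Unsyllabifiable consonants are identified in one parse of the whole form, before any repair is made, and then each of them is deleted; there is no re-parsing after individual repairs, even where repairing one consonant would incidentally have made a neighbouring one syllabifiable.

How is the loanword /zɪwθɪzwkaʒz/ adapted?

zɪθɪka

Syllabifying with onset maximization leaves /w/, /z/, /w/, /ʒ/, /z/ stranded (no codas are permitted; onsets are limited to one consonant).
Deleting the stranded consonants removes /w/, /z/, /w/, /ʒ/, /z/.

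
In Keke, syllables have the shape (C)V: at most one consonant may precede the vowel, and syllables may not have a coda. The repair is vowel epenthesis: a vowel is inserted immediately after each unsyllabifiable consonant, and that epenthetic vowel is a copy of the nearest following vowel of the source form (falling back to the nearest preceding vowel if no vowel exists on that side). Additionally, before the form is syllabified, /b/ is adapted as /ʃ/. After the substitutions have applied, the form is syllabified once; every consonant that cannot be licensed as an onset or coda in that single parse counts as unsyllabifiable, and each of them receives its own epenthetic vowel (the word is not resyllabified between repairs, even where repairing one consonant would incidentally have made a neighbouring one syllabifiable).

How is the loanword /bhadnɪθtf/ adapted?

Substitution: /b/ → /ʃ/, giving /ʃhadnɪθtf/.
Under (C)V, the unsyllabifiable consonants are /ʃ/, /d/, /θ/, /t/, /f/ (no codas are permitted; onsets are limited to one consonant).
Each unlicensed consonant becomes the onset of a new syllable: /ʃ/ → /ʃa/, /d/ → /dɪ/, /θ/ → /θɪ/, /t/ → /tɪ/, /f/ → /fɪ/.

ʃahadɪnɪθɪtɪfɪ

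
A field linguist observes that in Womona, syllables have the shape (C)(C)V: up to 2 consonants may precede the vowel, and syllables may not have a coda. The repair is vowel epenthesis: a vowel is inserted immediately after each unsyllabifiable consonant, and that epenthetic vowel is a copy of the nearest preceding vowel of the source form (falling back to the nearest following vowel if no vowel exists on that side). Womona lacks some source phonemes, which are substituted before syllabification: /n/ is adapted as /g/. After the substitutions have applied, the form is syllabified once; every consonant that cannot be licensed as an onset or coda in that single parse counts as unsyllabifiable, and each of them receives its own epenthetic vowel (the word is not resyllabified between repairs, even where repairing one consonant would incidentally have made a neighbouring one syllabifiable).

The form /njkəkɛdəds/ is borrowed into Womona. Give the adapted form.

gəjkəkɛdədəsə

Substitution: /n/ → /g/, giving /gjkəkɛdəds/.
Under (C)(C)V, the unsyllabifiable consonants are /g/, /d/, /s/ (no codas are permitted; onsets may contain at most 2 consonants).
Inserting the epenthetic vowel yields /g/ → /gə/, /d/ → /də/, /s/ → /sə/.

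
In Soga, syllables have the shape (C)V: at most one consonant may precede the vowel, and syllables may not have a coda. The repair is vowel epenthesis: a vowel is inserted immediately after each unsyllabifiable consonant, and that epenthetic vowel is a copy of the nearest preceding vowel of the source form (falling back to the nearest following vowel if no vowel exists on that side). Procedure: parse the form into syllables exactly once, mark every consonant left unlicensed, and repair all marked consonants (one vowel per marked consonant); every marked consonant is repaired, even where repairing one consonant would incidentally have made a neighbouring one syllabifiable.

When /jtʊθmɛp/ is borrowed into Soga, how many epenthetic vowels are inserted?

3

The unsyllabifiable consonants are /j/, /θ/, /p/; each receives one epenthetic vowel.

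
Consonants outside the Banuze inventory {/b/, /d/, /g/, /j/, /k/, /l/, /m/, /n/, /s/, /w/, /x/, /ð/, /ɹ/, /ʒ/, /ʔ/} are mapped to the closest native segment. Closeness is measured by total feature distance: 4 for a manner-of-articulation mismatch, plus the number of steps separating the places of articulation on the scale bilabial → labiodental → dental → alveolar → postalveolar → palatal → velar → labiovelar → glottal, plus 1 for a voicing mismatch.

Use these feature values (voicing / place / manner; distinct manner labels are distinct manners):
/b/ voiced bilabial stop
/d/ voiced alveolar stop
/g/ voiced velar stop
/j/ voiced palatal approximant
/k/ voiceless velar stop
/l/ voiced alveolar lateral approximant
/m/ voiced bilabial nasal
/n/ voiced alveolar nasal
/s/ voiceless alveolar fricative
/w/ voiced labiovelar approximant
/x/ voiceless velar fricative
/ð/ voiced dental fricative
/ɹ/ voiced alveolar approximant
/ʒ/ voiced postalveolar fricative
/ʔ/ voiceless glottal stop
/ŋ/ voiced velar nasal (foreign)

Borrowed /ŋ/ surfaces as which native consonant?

n

/n/ is closest: same manner (nasal), place distance 3 (velar→alveolar), same voicing; total 3. Next closest is /g/ at distance 4.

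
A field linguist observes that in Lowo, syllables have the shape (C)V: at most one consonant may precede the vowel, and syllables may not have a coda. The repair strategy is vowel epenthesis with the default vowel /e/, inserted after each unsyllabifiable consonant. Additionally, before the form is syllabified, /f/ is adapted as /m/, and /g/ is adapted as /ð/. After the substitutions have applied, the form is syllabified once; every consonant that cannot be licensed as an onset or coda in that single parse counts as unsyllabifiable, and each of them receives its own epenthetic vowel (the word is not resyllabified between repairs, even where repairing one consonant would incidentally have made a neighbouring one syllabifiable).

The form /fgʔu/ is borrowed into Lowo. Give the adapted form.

Substitution: /f/ → /m/, /g/ → /ð/, giving /mðʔu/.
Syllabifying with onset maximization leaves /m/, /ð/ stranded (no codas are permitted; onsets are limited to one consonant).
Epenthesis after each stranded consonant: /m/ → /me/, /ð/ → /ðe/.

meðeʔu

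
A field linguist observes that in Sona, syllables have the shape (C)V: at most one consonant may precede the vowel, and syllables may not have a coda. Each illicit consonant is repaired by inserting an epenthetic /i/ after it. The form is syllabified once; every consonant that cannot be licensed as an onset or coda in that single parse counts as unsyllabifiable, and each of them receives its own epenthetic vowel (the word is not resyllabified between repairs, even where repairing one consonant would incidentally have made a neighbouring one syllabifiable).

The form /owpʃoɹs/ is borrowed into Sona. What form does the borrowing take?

owipiʃoɹisi

The consonants /w/, /p/, /ɹ/, /s/ cannot be parsed into a legal (C)V syllable (no codas are permitted; onsets are limited to one consonant).
Inserting the epenthetic vowel yields /w/ → /wi/, /p/ → /pi/, /ɹ/ → /ɹi/, /s/ → /si/.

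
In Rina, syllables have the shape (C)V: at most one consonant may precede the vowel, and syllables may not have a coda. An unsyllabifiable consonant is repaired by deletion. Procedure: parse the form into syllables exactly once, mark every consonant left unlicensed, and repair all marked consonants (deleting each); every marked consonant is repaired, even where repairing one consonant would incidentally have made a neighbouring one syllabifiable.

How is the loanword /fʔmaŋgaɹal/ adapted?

The consonants /f/, /ʔ/, /ŋ/, /l/ cannot be parsed into a legal (C)V syllable (no codas are permitted; onsets are limited to one consonant).
Each unlicensed consonant is deleted: /f/, /ʔ/, /ŋ/, /l/.

magaɹa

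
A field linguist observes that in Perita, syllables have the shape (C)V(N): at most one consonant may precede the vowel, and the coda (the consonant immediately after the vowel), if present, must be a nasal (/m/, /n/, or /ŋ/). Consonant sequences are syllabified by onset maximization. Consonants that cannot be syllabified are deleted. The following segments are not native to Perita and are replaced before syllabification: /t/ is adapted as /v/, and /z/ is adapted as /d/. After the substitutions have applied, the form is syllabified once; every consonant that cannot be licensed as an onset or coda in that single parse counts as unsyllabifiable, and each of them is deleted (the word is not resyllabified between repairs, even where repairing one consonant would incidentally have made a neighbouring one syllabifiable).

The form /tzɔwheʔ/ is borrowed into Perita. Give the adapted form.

dɔhe

Substitution: /t/ → /v/, /z/ → /d/, giving /vdɔwheʔ/.
The consonants /v/, /w/, /ʔ/ cannot be parsed into a legal (C)V(N) syllable (only a nasal (/m/, /n/, or /ŋ/) is licensed in coda position; onsets are limited to one consonant).
Deleting the stranded consonants removes /v/, /w/, /ʔ/.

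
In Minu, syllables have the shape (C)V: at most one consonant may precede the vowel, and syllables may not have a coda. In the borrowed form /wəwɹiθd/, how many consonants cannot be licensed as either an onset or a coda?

3

Under (C)V, the unsyllabifiable consonants are /w/, /θ/, /d/ (no codas are permitted; onsets are limited to one consonant).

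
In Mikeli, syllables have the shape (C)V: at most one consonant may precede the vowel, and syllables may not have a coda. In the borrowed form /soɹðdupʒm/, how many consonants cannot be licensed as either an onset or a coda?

5

Under (C)V, the unsyllabifiable consonants are /ɹ/, /ð/, /p/, /ʒ/, /m/ (no codas are permitted; onsets are limited to one consonant).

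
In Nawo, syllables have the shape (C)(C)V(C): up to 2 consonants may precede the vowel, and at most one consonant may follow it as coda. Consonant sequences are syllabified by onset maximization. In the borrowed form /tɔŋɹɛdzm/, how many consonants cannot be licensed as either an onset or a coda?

The consonants /z/, /m/ cannot be parsed into a legal (C)(C)V(C) syllable (at most one coda consonant is licensed; onsets may contain at most 2 consonants).

2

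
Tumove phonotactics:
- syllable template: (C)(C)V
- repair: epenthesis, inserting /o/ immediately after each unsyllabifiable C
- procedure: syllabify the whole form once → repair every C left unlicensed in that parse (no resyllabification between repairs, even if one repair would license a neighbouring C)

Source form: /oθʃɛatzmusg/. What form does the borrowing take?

oθʃɛatozmusogo

Under (C)(C)V, the unsyllabifiable consonants are /t/, /s/, /g/ (no codas are permitted; onsets may contain at most 2 consonants).
Epenthesis after each stranded consonant: /t/ → /to/, /s/ → /so/, /g/ → /go/.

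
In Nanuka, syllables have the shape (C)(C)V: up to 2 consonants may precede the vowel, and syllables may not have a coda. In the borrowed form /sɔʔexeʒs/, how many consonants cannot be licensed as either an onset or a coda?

2

The consonants /ʒ/, /s/ cannot be parsed into a legal (C)(C)V syllable (no codas are permitted; onsets may contain at most 2 consonants).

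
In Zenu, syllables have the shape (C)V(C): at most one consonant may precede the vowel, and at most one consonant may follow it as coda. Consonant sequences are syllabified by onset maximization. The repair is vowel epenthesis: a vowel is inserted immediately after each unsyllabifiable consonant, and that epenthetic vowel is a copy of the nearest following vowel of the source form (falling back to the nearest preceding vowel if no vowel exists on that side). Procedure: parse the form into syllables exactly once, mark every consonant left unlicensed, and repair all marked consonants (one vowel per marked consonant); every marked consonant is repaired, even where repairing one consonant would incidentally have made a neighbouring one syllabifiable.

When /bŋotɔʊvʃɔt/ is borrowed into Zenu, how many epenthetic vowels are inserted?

The unsyllabifiable consonants are /b/; each receives one epenthetic vowel.

1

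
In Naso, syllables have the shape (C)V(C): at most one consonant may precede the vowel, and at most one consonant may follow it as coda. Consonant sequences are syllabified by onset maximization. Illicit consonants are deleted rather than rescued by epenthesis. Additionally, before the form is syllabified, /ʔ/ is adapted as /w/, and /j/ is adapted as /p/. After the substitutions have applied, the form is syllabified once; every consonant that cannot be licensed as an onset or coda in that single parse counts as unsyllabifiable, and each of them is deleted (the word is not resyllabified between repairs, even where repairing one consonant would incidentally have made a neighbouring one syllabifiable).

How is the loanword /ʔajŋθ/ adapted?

wap

Substitution: /ʔ/ → /w/, /j/ → /p/, giving /wapŋθ/.
Syllabifying with onset maximization leaves /ŋ/, /θ/ stranded (at most one coda consonant is licensed; onsets are limited to one consonant).
Deleting the stranded consonants removes /ŋ/, /θ/.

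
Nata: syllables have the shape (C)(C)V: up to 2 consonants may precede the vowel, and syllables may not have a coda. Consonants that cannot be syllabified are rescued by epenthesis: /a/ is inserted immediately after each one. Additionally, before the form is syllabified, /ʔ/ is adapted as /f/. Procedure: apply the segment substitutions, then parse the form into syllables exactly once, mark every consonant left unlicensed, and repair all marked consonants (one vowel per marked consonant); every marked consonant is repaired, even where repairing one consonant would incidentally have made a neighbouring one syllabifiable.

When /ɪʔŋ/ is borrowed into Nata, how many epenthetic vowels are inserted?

After substitution the input is /ɪfŋ/.
The unsyllabifiable consonants are /f/, /ŋ/; each receives one epenthetic vowel.

2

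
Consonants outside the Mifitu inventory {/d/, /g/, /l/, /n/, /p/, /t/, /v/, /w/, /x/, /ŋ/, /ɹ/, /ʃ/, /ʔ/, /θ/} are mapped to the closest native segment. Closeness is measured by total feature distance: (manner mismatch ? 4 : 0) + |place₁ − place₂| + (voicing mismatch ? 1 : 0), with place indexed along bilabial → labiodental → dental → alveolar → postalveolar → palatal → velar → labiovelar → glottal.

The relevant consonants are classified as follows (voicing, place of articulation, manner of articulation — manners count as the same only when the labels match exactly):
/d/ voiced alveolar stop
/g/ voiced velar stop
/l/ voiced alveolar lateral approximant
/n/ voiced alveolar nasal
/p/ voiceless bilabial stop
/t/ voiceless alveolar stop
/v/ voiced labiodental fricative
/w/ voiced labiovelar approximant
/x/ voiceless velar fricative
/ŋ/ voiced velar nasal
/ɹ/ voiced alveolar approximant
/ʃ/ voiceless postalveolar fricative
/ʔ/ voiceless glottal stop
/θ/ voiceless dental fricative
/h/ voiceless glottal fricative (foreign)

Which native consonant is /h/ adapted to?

x

/x/ is closest: same manner (fricative), place distance 2 (glottal→velar), same voicing; total 2. Next closest is /ʃ/ at distance 4.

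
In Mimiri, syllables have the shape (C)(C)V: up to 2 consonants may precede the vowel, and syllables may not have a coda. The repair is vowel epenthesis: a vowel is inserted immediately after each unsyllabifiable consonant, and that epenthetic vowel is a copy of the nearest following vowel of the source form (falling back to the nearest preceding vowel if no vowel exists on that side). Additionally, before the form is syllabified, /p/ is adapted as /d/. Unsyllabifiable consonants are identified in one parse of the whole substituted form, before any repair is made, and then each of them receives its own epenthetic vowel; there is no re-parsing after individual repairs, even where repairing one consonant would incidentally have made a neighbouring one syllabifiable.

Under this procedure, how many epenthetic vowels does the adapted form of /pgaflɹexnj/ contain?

4

After substitution the input is /dgaflɹexnj/.
The unsyllabifiable consonants are /f/, /x/, /n/, /j/; each receives one epenthetic vowel.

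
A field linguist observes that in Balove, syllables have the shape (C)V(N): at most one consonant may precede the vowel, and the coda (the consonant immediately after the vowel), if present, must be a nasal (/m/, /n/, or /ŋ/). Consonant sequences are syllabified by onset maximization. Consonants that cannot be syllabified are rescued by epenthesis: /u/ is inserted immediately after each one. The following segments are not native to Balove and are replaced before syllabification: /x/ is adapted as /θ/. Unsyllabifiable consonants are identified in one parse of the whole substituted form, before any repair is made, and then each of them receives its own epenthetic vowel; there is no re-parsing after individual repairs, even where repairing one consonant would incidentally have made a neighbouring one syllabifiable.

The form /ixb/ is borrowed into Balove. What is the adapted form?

iθubu

Substitution: /x/ → /θ/, giving /iθb/.
Syllabifying with onset maximization leaves /θ/, /b/ stranded (only a nasal (/m/, /n/, or /ŋ/) is licensed in coda position; onsets are limited to one consonant).
Epenthesis after each stranded consonant: /θ/ → /θu/, /b/ → /bu/.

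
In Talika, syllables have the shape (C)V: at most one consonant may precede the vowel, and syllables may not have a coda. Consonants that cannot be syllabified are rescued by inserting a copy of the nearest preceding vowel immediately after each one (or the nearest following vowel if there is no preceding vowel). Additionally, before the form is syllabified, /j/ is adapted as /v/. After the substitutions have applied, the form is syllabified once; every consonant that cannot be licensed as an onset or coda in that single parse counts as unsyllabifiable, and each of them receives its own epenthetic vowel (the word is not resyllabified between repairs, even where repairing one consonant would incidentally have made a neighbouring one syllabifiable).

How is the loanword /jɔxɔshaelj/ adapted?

Substitution: /j/ → /v/, giving /vɔxɔshaelv/.
The consonants /s/, /l/, /v/ cannot be parsed into a legal (C)V syllable (no codas are permitted; onsets are limited to one consonant).
Each unlicensed consonant becomes the onset of a new syllable: /s/ → /sɔ/, /l/ → /le/, /v/ → /ve/.

vɔxɔsɔhaeleve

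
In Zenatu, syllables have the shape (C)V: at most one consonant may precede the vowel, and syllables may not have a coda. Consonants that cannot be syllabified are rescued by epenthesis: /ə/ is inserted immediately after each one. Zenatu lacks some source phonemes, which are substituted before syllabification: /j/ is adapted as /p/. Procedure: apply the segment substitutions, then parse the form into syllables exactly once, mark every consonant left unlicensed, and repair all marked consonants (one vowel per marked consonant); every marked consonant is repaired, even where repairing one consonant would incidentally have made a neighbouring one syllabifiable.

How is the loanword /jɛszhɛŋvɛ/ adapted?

pɛsəzəhɛŋəvɛ

Substitution: /j/ → /p/, giving /pɛszhɛŋvɛ/.
The consonants /s/, /z/, /ŋ/ cannot be parsed into a legal (C)V syllable (no codas are permitted; onsets are limited to one consonant).
Inserting the epenthetic vowel yields /s/ → /sə/, /z/ → /zə/, /ŋ/ → /ŋə/.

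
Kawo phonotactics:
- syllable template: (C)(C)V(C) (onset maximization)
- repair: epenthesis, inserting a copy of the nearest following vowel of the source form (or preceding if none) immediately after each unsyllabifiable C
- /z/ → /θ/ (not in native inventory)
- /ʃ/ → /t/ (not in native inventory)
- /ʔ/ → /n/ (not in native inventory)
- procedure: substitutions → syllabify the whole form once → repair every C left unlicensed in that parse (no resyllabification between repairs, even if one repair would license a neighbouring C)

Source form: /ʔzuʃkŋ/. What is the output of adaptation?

nθutkuŋu

Substitution: /ʔ/ → /n/, /z/ → /θ/, /ʃ/ → /t/, giving /nθutkŋ/.
The consonants /k/, /ŋ/ cannot be parsed into a legal (C)(C)V(C) syllable (at most one coda consonant is licensed; onsets may contain at most 2 consonants).
Inserting the epenthetic vowel yields /k/ → /ku/, /ŋ/ → /ŋu/.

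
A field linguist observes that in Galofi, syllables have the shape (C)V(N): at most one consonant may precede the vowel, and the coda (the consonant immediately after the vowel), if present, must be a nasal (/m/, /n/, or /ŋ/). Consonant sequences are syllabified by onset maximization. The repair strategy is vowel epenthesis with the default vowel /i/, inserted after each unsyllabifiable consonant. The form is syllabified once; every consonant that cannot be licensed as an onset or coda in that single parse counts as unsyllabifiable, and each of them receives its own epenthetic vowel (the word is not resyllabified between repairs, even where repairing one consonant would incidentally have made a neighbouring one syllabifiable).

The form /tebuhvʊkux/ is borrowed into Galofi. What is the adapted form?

tebuhivʊkuxi

Under (C)V(N), the unsyllabifiable consonants are /h/, /x/ (only a nasal (/m/, /n/, or /ŋ/) is licensed in coda position; onsets are limited to one consonant).
Epenthesis after each stranded consonant: /h/ → /hi/, /x/ → /xi/.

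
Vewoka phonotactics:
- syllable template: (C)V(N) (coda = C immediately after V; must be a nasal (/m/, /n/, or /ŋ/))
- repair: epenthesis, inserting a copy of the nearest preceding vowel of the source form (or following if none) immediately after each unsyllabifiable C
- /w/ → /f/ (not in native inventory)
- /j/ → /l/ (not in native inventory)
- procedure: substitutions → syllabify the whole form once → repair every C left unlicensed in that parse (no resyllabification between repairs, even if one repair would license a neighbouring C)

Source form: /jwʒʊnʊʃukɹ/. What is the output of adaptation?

Substitution: /j/ → /l/, /w/ → /f/, giving /lfʒʊnʊʃukɹ/.
Under (C)V(N), the unsyllabifiable consonants are /l/, /f/, /k/, /ɹ/ (only a nasal (/m/, /n/, or /ŋ/) is licensed in coda position; onsets are limited to one consonant).
Epenthesis after each stranded consonant: /l/ → /lʊ/, /f/ → /fʊ/, /k/ → /ku/, /ɹ/ → /ɹu/.

lʊfʊʒʊnʊʃukuɹu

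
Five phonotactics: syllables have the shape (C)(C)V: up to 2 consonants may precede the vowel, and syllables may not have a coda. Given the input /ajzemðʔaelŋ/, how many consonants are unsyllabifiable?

The consonants /m/, /l/, /ŋ/ cannot be parsed into a legal (C)(C)V syllable (no codas are permitted; onsets may contain at most 2 consonants).

3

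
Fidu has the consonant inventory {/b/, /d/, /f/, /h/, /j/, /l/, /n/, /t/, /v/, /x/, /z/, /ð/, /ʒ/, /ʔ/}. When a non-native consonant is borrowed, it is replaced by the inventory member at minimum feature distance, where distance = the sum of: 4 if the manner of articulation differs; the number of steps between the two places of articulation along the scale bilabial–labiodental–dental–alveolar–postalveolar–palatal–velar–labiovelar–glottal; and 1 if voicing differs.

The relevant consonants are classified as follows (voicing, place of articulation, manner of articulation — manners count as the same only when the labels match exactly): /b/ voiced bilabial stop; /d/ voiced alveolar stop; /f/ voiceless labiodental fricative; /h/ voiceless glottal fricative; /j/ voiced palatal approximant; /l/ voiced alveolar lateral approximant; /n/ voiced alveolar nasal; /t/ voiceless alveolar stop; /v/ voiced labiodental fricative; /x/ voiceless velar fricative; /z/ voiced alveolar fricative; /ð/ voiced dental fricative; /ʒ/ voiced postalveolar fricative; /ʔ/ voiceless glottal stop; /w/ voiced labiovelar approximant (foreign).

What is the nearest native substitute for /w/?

/j/ is closest: same manner (approximant), place distance 2 (labiovelar→palatal), same voicing; total 2. Next closest is /h/ at distance 6.

j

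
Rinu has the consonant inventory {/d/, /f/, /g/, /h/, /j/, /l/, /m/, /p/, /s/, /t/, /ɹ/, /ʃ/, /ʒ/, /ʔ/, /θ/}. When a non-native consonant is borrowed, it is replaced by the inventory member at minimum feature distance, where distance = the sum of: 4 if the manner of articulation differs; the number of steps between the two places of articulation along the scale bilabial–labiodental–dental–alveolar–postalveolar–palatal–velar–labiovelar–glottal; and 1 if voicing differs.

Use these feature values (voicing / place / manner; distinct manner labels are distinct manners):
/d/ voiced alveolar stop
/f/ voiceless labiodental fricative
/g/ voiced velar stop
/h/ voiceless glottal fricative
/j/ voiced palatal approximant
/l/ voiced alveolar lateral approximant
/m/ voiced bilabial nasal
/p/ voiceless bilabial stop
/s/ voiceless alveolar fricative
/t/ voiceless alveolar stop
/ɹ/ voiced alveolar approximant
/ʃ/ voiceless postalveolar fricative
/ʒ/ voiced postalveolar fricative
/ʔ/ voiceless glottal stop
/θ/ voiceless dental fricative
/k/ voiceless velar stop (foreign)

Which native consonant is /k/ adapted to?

g

/g/ is closest: same manner (stop), place distance 0 (velar→velar), voicing differs (+1); total 1. Next closest is /ʔ/ at distance 2.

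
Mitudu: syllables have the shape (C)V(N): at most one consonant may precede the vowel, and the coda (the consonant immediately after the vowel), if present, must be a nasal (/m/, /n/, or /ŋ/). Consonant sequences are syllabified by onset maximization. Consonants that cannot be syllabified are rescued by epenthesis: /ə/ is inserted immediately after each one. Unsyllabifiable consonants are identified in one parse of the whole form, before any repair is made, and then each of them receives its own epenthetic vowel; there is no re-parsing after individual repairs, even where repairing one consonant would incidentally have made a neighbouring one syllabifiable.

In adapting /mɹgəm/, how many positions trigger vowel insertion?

The unsyllabifiable consonants are /m/, /ɹ/; each receives one epenthetic vowel.

2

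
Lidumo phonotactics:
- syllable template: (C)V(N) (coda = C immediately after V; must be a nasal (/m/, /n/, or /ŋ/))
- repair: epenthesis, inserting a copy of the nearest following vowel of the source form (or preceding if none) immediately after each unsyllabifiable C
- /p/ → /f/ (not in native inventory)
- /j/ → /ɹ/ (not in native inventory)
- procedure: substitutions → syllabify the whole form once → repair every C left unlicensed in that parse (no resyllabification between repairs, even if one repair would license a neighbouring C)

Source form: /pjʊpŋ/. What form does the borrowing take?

Substitution: /p/ → /f/, /j/ → /ɹ/, giving /fɹʊfŋ/.
The consonants /f/, /f/, /ŋ/ cannot be parsed into a legal (C)V(N) syllable (only a nasal (/m/, /n/, or /ŋ/) is licensed in coda position; onsets are limited to one consonant).
Epenthesis after each stranded consonant: /f/ → /fʊ/, /f/ → /fʊ/, /ŋ/ → /ŋʊ/.

fʊɹʊfʊŋʊ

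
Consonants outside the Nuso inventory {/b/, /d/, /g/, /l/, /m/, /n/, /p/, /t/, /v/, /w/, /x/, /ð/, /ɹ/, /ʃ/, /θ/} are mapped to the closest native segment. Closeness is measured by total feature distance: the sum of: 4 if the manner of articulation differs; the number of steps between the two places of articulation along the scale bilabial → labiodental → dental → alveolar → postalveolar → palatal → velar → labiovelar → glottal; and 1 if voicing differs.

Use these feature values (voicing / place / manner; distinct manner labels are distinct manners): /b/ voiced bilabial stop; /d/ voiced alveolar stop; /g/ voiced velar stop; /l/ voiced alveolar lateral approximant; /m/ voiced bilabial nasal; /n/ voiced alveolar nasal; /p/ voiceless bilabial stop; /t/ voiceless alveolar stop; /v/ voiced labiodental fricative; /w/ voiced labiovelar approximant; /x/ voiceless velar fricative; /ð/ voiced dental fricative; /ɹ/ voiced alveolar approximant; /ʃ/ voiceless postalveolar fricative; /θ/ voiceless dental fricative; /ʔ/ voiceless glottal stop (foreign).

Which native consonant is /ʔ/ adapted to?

g

/g/ is closest: same manner (stop), place distance 2 (glottal→velar), voicing differs (+1); total 3. Next closest is /t/ at distance 5.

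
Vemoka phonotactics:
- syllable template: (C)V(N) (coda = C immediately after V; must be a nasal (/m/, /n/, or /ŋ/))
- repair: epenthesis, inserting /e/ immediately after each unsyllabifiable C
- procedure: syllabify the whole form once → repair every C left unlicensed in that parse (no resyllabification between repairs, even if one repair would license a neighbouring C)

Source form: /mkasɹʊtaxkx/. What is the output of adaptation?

Under (C)V(N), the unsyllabifiable consonants are /m/, /s/, /x/, /k/, /x/ (only a nasal (/m/, /n/, or /ŋ/) is licensed in coda position; onsets are limited to one consonant).
Each unlicensed consonant becomes the onset of a new syllable: /m/ → /me/, /s/ → /se/, /x/ → /xe/, /k/ → /ke/, /x/ → /xe/.

mekaseɹʊtaxekexe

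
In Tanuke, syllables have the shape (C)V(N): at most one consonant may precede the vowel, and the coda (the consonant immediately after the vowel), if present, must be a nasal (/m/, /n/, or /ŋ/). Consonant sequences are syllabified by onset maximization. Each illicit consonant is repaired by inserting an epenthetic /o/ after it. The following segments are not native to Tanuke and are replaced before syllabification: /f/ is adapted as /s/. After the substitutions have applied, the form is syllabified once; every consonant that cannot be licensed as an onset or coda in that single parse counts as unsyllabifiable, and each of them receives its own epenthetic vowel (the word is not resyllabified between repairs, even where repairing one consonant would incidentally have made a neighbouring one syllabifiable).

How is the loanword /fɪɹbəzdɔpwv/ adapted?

Substitution: /f/ → /s/, giving /sɪɹbəzdɔpwv/.
The consonants /ɹ/, /z/, /p/, /w/, /v/ cannot be parsed into a legal (C)V(N) syllable (only a nasal (/m/, /n/, or /ŋ/) is licensed in coda position; onsets are limited to one consonant).
Epenthesis after each stranded consonant: /ɹ/ → /ɹo/, /z/ → /zo/, /p/ → /po/, /w/ → /wo/, /v/ → /vo/.

sɪɹobəzodɔpowovo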